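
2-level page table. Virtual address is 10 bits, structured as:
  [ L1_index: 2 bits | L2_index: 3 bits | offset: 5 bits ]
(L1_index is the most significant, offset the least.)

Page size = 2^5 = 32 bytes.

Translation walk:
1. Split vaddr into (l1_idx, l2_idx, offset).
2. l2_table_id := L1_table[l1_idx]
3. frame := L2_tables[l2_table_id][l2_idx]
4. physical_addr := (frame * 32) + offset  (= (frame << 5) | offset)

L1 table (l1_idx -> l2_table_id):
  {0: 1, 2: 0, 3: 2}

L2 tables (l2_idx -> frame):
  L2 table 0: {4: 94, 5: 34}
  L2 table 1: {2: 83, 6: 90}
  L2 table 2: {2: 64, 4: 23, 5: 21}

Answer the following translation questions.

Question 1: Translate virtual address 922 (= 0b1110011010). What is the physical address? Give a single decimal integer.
vaddr = 922 = 0b1110011010
Split: l1_idx=3, l2_idx=4, offset=26
L1[3] = 2
L2[2][4] = 23
paddr = 23 * 32 + 26 = 762

Answer: 762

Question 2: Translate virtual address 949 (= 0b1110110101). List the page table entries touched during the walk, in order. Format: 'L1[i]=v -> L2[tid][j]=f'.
vaddr = 949 = 0b1110110101
Split: l1_idx=3, l2_idx=5, offset=21

Answer: L1[3]=2 -> L2[2][5]=21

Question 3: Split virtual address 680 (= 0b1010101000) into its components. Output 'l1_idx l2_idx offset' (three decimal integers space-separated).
Answer: 2 5 8

Derivation:
vaddr = 680 = 0b1010101000
  top 2 bits -> l1_idx = 2
  next 3 bits -> l2_idx = 5
  bottom 5 bits -> offset = 8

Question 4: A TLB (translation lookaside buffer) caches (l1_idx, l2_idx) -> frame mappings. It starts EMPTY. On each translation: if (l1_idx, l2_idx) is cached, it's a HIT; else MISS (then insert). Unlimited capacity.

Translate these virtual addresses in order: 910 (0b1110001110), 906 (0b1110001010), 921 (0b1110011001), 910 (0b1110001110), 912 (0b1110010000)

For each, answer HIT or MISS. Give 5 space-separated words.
vaddr=910: (3,4) not in TLB -> MISS, insert
vaddr=906: (3,4) in TLB -> HIT
vaddr=921: (3,4) in TLB -> HIT
vaddr=910: (3,4) in TLB -> HIT
vaddr=912: (3,4) in TLB -> HIT

Answer: MISS HIT HIT HIT HIT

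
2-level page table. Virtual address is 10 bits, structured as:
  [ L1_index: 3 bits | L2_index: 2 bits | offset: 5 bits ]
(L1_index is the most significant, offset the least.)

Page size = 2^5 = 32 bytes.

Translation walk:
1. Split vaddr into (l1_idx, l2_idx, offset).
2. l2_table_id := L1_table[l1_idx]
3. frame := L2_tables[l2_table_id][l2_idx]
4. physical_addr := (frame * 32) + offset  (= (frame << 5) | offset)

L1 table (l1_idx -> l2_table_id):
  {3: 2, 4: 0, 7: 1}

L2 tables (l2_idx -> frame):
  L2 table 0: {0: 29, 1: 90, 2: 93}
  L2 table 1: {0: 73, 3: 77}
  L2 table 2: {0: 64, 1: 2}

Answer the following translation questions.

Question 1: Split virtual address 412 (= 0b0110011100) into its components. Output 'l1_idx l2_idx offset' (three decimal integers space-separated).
vaddr = 412 = 0b0110011100
  top 3 bits -> l1_idx = 3
  next 2 bits -> l2_idx = 0
  bottom 5 bits -> offset = 28

Answer: 3 0 28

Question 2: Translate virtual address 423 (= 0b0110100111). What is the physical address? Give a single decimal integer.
Answer: 71

Derivation:
vaddr = 423 = 0b0110100111
Split: l1_idx=3, l2_idx=1, offset=7
L1[3] = 2
L2[2][1] = 2
paddr = 2 * 32 + 7 = 71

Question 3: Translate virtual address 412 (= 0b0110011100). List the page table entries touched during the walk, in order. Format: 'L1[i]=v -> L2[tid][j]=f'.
Answer: L1[3]=2 -> L2[2][0]=64

Derivation:
vaddr = 412 = 0b0110011100
Split: l1_idx=3, l2_idx=0, offset=28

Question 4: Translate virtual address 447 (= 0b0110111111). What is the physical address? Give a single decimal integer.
vaddr = 447 = 0b0110111111
Split: l1_idx=3, l2_idx=1, offset=31
L1[3] = 2
L2[2][1] = 2
paddr = 2 * 32 + 31 = 95

Answer: 95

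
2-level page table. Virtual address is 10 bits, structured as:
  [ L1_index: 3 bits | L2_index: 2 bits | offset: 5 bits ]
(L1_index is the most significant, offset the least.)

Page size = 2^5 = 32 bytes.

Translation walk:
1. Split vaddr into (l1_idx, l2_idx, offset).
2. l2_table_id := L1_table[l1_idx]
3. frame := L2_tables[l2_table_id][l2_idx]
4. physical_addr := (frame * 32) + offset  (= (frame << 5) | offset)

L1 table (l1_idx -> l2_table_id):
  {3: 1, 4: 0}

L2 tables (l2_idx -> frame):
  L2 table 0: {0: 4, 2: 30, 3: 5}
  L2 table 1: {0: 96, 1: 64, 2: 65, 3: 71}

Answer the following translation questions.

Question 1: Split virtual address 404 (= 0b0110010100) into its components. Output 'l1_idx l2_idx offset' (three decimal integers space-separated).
vaddr = 404 = 0b0110010100
  top 3 bits -> l1_idx = 3
  next 2 bits -> l2_idx = 0
  bottom 5 bits -> offset = 20

Answer: 3 0 20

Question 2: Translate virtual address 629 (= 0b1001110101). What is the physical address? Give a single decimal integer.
Answer: 181

Derivation:
vaddr = 629 = 0b1001110101
Split: l1_idx=4, l2_idx=3, offset=21
L1[4] = 0
L2[0][3] = 5
paddr = 5 * 32 + 21 = 181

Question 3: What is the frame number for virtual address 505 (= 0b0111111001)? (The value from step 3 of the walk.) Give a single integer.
Answer: 71

Derivation:
vaddr = 505: l1_idx=3, l2_idx=3
L1[3] = 1; L2[1][3] = 71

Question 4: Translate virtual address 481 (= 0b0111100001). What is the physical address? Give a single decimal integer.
Answer: 2273

Derivation:
vaddr = 481 = 0b0111100001
Split: l1_idx=3, l2_idx=3, offset=1
L1[3] = 1
L2[1][3] = 71
paddr = 71 * 32 + 1 = 2273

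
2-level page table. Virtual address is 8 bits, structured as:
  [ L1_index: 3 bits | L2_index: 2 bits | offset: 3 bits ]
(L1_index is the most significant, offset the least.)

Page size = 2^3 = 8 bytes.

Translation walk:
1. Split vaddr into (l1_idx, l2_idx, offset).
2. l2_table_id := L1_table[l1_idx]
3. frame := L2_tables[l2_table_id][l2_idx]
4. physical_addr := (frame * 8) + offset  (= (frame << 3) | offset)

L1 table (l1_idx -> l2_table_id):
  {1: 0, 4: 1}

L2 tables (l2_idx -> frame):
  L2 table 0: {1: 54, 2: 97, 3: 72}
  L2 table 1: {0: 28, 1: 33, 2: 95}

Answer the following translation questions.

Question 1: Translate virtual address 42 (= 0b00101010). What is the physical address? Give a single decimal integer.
Answer: 434

Derivation:
vaddr = 42 = 0b00101010
Split: l1_idx=1, l2_idx=1, offset=2
L1[1] = 0
L2[0][1] = 54
paddr = 54 * 8 + 2 = 434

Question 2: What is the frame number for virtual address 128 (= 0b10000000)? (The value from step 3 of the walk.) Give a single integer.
vaddr = 128: l1_idx=4, l2_idx=0
L1[4] = 1; L2[1][0] = 28

Answer: 28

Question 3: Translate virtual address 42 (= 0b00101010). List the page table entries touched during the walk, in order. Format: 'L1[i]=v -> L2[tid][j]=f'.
vaddr = 42 = 0b00101010
Split: l1_idx=1, l2_idx=1, offset=2

Answer: L1[1]=0 -> L2[0][1]=54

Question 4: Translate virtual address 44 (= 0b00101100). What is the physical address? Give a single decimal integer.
Answer: 436

Derivation:
vaddr = 44 = 0b00101100
Split: l1_idx=1, l2_idx=1, offset=4
L1[1] = 0
L2[0][1] = 54
paddr = 54 * 8 + 4 = 436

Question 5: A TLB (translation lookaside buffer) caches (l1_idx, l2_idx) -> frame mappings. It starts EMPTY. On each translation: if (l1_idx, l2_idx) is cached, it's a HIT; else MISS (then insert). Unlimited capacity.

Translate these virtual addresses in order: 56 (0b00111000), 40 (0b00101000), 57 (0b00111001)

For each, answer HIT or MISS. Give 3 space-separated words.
Answer: MISS MISS HIT

Derivation:
vaddr=56: (1,3) not in TLB -> MISS, insert
vaddr=40: (1,1) not in TLB -> MISS, insert
vaddr=57: (1,3) in TLB -> HIT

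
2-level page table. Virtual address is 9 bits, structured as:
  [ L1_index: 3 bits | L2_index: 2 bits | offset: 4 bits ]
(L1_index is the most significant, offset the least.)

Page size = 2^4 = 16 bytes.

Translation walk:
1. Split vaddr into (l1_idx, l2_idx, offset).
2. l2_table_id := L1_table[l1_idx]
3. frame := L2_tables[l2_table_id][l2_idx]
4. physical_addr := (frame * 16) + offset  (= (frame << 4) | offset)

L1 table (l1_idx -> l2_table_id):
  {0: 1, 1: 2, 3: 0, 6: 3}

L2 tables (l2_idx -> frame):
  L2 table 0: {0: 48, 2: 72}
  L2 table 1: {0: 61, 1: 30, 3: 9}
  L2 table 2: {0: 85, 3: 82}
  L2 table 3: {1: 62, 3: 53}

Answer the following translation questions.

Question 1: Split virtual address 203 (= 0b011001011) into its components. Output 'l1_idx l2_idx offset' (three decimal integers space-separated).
Answer: 3 0 11

Derivation:
vaddr = 203 = 0b011001011
  top 3 bits -> l1_idx = 3
  next 2 bits -> l2_idx = 0
  bottom 4 bits -> offset = 11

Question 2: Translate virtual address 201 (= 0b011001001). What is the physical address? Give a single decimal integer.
Answer: 777

Derivation:
vaddr = 201 = 0b011001001
Split: l1_idx=3, l2_idx=0, offset=9
L1[3] = 0
L2[0][0] = 48
paddr = 48 * 16 + 9 = 777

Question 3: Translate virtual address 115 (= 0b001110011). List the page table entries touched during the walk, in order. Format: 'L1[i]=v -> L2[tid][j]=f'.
vaddr = 115 = 0b001110011
Split: l1_idx=1, l2_idx=3, offset=3

Answer: L1[1]=2 -> L2[2][3]=82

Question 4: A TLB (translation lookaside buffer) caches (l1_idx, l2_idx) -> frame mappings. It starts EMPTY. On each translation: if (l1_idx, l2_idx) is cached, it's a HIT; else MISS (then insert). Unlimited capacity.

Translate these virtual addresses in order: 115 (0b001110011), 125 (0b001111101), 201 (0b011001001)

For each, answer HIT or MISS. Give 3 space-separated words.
vaddr=115: (1,3) not in TLB -> MISS, insert
vaddr=125: (1,3) in TLB -> HIT
vaddr=201: (3,0) not in TLB -> MISS, insert

Answer: MISS HIT MISS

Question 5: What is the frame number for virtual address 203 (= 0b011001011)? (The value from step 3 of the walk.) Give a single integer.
Answer: 48

Derivation:
vaddr = 203: l1_idx=3, l2_idx=0
L1[3] = 0; L2[0][0] = 48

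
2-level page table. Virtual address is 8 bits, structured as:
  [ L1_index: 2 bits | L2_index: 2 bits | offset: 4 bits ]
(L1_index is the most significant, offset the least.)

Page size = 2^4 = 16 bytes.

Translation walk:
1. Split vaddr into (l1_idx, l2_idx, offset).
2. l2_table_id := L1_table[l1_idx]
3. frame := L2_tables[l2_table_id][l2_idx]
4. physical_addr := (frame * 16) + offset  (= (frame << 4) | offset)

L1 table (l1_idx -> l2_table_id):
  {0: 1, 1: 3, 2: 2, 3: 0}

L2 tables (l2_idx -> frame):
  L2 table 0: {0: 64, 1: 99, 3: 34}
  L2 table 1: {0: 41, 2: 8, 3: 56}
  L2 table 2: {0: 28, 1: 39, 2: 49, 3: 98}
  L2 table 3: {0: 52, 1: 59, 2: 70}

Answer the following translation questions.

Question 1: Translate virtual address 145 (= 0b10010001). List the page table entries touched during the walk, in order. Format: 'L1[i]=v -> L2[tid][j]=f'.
Answer: L1[2]=2 -> L2[2][1]=39

Derivation:
vaddr = 145 = 0b10010001
Split: l1_idx=2, l2_idx=1, offset=1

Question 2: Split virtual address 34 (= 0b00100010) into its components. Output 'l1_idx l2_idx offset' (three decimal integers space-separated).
Answer: 0 2 2

Derivation:
vaddr = 34 = 0b00100010
  top 2 bits -> l1_idx = 0
  next 2 bits -> l2_idx = 2
  bottom 4 bits -> offset = 2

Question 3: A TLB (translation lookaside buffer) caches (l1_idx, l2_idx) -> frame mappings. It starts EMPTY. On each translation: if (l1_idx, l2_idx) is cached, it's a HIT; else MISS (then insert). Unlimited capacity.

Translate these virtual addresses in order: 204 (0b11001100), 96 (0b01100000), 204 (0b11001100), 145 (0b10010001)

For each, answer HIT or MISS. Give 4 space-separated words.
Answer: MISS MISS HIT MISS

Derivation:
vaddr=204: (3,0) not in TLB -> MISS, insert
vaddr=96: (1,2) not in TLB -> MISS, insert
vaddr=204: (3,0) in TLB -> HIT
vaddr=145: (2,1) not in TLB -> MISS, insert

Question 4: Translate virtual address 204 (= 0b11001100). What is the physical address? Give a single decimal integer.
Answer: 1036

Derivation:
vaddr = 204 = 0b11001100
Split: l1_idx=3, l2_idx=0, offset=12
L1[3] = 0
L2[0][0] = 64
paddr = 64 * 16 + 12 = 1036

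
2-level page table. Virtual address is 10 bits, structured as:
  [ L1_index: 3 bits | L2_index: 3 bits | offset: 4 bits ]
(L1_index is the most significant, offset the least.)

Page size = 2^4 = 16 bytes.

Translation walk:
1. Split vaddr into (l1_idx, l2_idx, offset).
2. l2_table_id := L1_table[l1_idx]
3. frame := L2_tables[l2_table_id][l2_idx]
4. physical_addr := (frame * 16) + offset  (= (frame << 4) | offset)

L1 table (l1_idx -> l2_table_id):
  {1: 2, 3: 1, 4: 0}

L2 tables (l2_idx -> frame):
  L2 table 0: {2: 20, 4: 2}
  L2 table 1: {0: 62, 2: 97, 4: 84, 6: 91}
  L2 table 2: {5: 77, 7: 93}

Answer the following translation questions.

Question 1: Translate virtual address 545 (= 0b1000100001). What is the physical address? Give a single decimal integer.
vaddr = 545 = 0b1000100001
Split: l1_idx=4, l2_idx=2, offset=1
L1[4] = 0
L2[0][2] = 20
paddr = 20 * 16 + 1 = 321

Answer: 321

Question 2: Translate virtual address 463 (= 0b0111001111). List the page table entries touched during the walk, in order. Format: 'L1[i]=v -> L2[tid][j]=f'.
vaddr = 463 = 0b0111001111
Split: l1_idx=3, l2_idx=4, offset=15

Answer: L1[3]=1 -> L2[1][4]=84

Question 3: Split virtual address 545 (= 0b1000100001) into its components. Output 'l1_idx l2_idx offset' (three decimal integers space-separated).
vaddr = 545 = 0b1000100001
  top 3 bits -> l1_idx = 4
  next 3 bits -> l2_idx = 2
  bottom 4 bits -> offset = 1

Answer: 4 2 1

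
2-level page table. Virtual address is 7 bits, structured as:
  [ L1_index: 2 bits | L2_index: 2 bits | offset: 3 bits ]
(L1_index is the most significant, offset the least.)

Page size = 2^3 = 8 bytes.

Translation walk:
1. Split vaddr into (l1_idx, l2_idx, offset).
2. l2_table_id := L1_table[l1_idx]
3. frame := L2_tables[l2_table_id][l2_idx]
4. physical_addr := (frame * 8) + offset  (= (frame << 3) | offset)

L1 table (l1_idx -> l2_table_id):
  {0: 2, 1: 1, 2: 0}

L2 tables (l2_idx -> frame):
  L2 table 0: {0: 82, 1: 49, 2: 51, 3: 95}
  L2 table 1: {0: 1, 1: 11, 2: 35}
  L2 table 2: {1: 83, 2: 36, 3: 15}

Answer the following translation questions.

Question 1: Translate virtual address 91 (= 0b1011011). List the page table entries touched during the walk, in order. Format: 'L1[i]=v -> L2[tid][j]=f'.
vaddr = 91 = 0b1011011
Split: l1_idx=2, l2_idx=3, offset=3

Answer: L1[2]=0 -> L2[0][3]=95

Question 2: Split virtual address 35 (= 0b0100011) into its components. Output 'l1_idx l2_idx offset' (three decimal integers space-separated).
Answer: 1 0 3

Derivation:
vaddr = 35 = 0b0100011
  top 2 bits -> l1_idx = 1
  next 2 bits -> l2_idx = 0
  bottom 3 bits -> offset = 3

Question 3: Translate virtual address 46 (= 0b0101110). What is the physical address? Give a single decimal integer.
Answer: 94

Derivation:
vaddr = 46 = 0b0101110
Split: l1_idx=1, l2_idx=1, offset=6
L1[1] = 1
L2[1][1] = 11
paddr = 11 * 8 + 6 = 94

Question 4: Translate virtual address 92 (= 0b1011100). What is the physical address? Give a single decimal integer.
vaddr = 92 = 0b1011100
Split: l1_idx=2, l2_idx=3, offset=4
L1[2] = 0
L2[0][3] = 95
paddr = 95 * 8 + 4 = 764

Answer: 764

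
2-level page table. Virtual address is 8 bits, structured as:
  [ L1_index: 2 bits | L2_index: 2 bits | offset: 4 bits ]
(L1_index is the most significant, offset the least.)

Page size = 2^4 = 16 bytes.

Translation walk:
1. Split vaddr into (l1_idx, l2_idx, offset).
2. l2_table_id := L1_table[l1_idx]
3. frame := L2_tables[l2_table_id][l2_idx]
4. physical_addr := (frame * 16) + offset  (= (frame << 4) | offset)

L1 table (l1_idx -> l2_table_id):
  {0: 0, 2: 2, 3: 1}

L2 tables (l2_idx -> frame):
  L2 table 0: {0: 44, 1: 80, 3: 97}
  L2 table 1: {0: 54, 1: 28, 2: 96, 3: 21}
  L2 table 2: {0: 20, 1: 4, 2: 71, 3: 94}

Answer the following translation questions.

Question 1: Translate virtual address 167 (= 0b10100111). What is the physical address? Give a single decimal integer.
vaddr = 167 = 0b10100111
Split: l1_idx=2, l2_idx=2, offset=7
L1[2] = 2
L2[2][2] = 71
paddr = 71 * 16 + 7 = 1143

Answer: 1143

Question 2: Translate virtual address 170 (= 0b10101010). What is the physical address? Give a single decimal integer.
vaddr = 170 = 0b10101010
Split: l1_idx=2, l2_idx=2, offset=10
L1[2] = 2
L2[2][2] = 71
paddr = 71 * 16 + 10 = 1146

Answer: 1146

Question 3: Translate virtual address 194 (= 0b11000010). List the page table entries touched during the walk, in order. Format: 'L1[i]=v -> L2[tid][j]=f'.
vaddr = 194 = 0b11000010
Split: l1_idx=3, l2_idx=0, offset=2

Answer: L1[3]=1 -> L2[1][0]=54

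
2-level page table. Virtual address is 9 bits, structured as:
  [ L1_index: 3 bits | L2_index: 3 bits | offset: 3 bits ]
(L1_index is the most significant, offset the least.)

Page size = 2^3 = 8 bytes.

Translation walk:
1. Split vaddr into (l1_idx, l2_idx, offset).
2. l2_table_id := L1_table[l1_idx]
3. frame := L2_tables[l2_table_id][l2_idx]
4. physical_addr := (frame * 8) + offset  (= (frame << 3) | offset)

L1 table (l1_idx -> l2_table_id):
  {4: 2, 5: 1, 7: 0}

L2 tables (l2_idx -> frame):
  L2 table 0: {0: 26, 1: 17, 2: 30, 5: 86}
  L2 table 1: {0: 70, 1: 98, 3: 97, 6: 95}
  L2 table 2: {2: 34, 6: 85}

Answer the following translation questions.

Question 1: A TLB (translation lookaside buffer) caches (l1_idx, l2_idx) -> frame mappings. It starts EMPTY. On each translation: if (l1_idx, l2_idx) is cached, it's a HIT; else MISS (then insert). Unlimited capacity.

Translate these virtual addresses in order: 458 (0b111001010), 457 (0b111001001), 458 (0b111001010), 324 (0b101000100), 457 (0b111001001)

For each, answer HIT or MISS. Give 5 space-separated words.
vaddr=458: (7,1) not in TLB -> MISS, insert
vaddr=457: (7,1) in TLB -> HIT
vaddr=458: (7,1) in TLB -> HIT
vaddr=324: (5,0) not in TLB -> MISS, insert
vaddr=457: (7,1) in TLB -> HIT

Answer: MISS HIT HIT MISS HIT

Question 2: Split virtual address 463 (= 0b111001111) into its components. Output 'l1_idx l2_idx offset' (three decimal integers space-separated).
Answer: 7 1 7

Derivation:
vaddr = 463 = 0b111001111
  top 3 bits -> l1_idx = 7
  next 3 bits -> l2_idx = 1
  bottom 3 bits -> offset = 7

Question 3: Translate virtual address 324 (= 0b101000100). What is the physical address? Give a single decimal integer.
vaddr = 324 = 0b101000100
Split: l1_idx=5, l2_idx=0, offset=4
L1[5] = 1
L2[1][0] = 70
paddr = 70 * 8 + 4 = 564

Answer: 564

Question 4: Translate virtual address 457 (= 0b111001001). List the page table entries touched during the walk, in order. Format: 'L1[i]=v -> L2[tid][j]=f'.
Answer: L1[7]=0 -> L2[0][1]=17

Derivation:
vaddr = 457 = 0b111001001
Split: l1_idx=7, l2_idx=1, offset=1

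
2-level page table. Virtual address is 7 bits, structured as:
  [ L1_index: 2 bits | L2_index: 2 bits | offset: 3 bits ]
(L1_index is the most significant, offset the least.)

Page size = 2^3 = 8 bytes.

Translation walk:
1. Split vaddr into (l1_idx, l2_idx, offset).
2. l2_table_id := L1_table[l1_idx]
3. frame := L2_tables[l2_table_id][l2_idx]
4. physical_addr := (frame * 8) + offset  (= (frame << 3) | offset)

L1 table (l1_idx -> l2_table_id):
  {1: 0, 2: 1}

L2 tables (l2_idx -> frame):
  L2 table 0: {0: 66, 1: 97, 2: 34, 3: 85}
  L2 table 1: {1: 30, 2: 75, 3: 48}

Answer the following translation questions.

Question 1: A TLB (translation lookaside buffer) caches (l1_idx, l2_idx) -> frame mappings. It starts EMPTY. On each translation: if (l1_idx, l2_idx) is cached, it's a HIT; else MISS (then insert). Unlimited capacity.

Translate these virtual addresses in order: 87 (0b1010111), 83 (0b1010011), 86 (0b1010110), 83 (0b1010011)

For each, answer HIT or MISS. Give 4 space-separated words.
vaddr=87: (2,2) not in TLB -> MISS, insert
vaddr=83: (2,2) in TLB -> HIT
vaddr=86: (2,2) in TLB -> HIT
vaddr=83: (2,2) in TLB -> HIT

Answer: MISS HIT HIT HIT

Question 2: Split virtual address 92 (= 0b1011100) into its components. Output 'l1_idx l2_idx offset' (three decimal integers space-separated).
Answer: 2 3 4

Derivation:
vaddr = 92 = 0b1011100
  top 2 bits -> l1_idx = 2
  next 2 bits -> l2_idx = 3
  bottom 3 bits -> offset = 4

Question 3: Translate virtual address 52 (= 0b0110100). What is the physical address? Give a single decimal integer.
vaddr = 52 = 0b0110100
Split: l1_idx=1, l2_idx=2, offset=4
L1[1] = 0
L2[0][2] = 34
paddr = 34 * 8 + 4 = 276

Answer: 276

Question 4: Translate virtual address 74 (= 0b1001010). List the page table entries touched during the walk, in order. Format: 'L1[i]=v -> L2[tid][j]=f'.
vaddr = 74 = 0b1001010
Split: l1_idx=2, l2_idx=1, offset=2

Answer: L1[2]=1 -> L2[1][1]=30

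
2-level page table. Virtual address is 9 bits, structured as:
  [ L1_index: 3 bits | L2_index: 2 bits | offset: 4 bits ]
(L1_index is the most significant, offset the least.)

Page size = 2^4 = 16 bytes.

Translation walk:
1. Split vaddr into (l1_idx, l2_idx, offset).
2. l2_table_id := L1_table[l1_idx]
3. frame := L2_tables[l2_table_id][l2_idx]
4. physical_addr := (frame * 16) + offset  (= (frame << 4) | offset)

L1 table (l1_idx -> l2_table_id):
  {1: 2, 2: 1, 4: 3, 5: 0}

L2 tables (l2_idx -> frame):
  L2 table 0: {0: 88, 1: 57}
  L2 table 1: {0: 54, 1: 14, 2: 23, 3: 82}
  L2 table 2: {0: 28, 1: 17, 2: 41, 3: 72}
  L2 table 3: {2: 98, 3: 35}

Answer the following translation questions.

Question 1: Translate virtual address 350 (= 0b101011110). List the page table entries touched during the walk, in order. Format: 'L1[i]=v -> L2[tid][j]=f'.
Answer: L1[5]=0 -> L2[0][1]=57

Derivation:
vaddr = 350 = 0b101011110
Split: l1_idx=5, l2_idx=1, offset=14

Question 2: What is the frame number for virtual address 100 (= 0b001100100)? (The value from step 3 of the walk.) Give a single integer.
vaddr = 100: l1_idx=1, l2_idx=2
L1[1] = 2; L2[2][2] = 41

Answer: 41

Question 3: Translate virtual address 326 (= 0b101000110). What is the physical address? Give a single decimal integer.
vaddr = 326 = 0b101000110
Split: l1_idx=5, l2_idx=0, offset=6
L1[5] = 0
L2[0][0] = 88
paddr = 88 * 16 + 6 = 1414

Answer: 1414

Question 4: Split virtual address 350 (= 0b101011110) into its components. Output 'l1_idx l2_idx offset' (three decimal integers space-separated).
vaddr = 350 = 0b101011110
  top 3 bits -> l1_idx = 5
  next 2 bits -> l2_idx = 1
  bottom 4 bits -> offset = 14

Answer: 5 1 14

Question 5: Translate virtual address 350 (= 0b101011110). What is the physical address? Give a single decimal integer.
Answer: 926

Derivation:
vaddr = 350 = 0b101011110
Split: l1_idx=5, l2_idx=1, offset=14
L1[5] = 0
L2[0][1] = 57
paddr = 57 * 16 + 14 = 926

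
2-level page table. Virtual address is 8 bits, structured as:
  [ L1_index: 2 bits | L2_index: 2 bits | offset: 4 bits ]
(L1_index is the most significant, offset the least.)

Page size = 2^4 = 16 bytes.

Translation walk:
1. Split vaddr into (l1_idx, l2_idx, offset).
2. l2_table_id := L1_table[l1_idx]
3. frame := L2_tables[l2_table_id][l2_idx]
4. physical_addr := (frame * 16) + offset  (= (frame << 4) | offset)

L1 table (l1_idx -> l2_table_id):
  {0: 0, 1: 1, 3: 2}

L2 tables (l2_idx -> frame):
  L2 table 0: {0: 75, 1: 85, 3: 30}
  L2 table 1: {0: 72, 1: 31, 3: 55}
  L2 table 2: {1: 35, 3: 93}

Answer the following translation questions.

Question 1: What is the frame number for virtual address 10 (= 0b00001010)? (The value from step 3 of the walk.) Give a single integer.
vaddr = 10: l1_idx=0, l2_idx=0
L1[0] = 0; L2[0][0] = 75

Answer: 75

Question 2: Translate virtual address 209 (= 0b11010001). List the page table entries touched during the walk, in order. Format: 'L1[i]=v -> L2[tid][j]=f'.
Answer: L1[3]=2 -> L2[2][1]=35

Derivation:
vaddr = 209 = 0b11010001
Split: l1_idx=3, l2_idx=1, offset=1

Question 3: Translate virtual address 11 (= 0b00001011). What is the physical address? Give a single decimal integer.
Answer: 1211

Derivation:
vaddr = 11 = 0b00001011
Split: l1_idx=0, l2_idx=0, offset=11
L1[0] = 0
L2[0][0] = 75
paddr = 75 * 16 + 11 = 1211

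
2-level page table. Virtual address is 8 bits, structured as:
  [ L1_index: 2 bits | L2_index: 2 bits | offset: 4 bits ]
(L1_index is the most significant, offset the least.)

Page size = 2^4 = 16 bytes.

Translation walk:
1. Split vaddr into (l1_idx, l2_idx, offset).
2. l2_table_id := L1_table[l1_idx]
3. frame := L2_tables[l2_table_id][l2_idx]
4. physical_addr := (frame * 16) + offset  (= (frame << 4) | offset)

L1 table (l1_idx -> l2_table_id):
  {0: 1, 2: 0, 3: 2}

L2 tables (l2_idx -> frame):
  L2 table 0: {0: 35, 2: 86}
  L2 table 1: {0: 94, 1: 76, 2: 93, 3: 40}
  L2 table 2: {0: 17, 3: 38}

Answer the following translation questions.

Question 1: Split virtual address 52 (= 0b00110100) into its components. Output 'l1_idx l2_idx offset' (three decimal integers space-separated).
vaddr = 52 = 0b00110100
  top 2 bits -> l1_idx = 0
  next 2 bits -> l2_idx = 3
  bottom 4 bits -> offset = 4

Answer: 0 3 4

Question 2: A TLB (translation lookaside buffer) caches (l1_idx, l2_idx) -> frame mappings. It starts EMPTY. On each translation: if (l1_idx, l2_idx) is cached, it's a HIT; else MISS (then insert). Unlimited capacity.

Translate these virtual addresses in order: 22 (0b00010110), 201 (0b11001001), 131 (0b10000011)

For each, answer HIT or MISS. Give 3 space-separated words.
Answer: MISS MISS MISS

Derivation:
vaddr=22: (0,1) not in TLB -> MISS, insert
vaddr=201: (3,0) not in TLB -> MISS, insert
vaddr=131: (2,0) not in TLB -> MISS, insert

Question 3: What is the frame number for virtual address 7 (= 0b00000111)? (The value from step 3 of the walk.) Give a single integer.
Answer: 94

Derivation:
vaddr = 7: l1_idx=0, l2_idx=0
L1[0] = 1; L2[1][0] = 94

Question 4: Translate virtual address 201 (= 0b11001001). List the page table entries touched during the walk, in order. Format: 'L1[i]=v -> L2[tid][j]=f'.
Answer: L1[3]=2 -> L2[2][0]=17

Derivation:
vaddr = 201 = 0b11001001
Split: l1_idx=3, l2_idx=0, offset=9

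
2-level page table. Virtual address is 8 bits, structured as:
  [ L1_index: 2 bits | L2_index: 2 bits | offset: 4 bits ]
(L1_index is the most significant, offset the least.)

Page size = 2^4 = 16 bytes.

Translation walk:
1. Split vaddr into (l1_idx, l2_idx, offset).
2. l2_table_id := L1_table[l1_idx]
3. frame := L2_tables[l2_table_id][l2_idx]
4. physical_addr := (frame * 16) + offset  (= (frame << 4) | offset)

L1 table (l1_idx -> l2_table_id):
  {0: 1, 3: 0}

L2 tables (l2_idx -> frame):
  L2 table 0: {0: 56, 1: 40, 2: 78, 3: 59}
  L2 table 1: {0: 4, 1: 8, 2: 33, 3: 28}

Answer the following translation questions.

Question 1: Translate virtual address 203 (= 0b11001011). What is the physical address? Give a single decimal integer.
Answer: 907

Derivation:
vaddr = 203 = 0b11001011
Split: l1_idx=3, l2_idx=0, offset=11
L1[3] = 0
L2[0][0] = 56
paddr = 56 * 16 + 11 = 907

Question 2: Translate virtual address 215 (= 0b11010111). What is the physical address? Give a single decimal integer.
Answer: 647

Derivation:
vaddr = 215 = 0b11010111
Split: l1_idx=3, l2_idx=1, offset=7
L1[3] = 0
L2[0][1] = 40
paddr = 40 * 16 + 7 = 647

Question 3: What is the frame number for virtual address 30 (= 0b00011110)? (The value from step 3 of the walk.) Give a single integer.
Answer: 8

Derivation:
vaddr = 30: l1_idx=0, l2_idx=1
L1[0] = 1; L2[1][1] = 8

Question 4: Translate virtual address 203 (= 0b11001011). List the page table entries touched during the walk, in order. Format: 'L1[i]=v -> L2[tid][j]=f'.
Answer: L1[3]=0 -> L2[0][0]=56

Derivation:
vaddr = 203 = 0b11001011
Split: l1_idx=3, l2_idx=0, offset=11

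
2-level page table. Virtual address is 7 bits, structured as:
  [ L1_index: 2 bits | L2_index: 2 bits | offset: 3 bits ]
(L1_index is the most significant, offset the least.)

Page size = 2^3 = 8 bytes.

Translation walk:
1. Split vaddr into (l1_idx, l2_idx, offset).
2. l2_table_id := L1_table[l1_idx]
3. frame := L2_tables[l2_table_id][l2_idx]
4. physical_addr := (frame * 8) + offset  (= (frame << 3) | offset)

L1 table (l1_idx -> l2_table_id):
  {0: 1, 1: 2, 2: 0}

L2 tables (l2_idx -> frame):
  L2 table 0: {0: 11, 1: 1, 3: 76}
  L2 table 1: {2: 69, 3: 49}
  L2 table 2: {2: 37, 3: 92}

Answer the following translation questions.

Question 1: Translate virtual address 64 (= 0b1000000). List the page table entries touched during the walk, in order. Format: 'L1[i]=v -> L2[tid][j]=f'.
Answer: L1[2]=0 -> L2[0][0]=11

Derivation:
vaddr = 64 = 0b1000000
Split: l1_idx=2, l2_idx=0, offset=0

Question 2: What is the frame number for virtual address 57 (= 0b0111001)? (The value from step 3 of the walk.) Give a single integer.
vaddr = 57: l1_idx=1, l2_idx=3
L1[1] = 2; L2[2][3] = 92

Answer: 92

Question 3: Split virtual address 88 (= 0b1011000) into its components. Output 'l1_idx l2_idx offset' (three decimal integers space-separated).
Answer: 2 3 0

Derivation:
vaddr = 88 = 0b1011000
  top 2 bits -> l1_idx = 2
  next 2 bits -> l2_idx = 3
  bottom 3 bits -> offset = 0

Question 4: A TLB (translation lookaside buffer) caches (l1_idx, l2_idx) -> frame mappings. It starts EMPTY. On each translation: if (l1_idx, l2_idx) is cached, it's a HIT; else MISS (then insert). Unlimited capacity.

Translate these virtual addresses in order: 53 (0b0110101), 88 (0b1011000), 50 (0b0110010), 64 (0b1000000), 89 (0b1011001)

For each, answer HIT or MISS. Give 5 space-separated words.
vaddr=53: (1,2) not in TLB -> MISS, insert
vaddr=88: (2,3) not in TLB -> MISS, insert
vaddr=50: (1,2) in TLB -> HIT
vaddr=64: (2,0) not in TLB -> MISS, insert
vaddr=89: (2,3) in TLB -> HIT

Answer: MISS MISS HIT MISS HIT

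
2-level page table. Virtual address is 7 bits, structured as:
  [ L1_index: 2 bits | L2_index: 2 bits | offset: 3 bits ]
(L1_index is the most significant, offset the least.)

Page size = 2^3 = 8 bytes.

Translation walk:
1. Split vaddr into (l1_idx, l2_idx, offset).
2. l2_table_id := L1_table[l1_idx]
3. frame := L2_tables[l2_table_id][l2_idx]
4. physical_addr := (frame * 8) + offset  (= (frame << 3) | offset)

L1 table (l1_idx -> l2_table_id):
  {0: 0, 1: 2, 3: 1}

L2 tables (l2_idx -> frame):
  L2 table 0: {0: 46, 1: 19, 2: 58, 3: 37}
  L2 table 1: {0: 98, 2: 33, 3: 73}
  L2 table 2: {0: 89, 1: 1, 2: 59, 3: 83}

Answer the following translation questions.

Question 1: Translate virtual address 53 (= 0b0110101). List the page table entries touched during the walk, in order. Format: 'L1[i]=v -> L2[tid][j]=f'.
Answer: L1[1]=2 -> L2[2][2]=59

Derivation:
vaddr = 53 = 0b0110101
Split: l1_idx=1, l2_idx=2, offset=5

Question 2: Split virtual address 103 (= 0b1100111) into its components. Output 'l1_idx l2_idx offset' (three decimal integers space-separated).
Answer: 3 0 7

Derivation:
vaddr = 103 = 0b1100111
  top 2 bits -> l1_idx = 3
  next 2 bits -> l2_idx = 0
  bottom 3 bits -> offset = 7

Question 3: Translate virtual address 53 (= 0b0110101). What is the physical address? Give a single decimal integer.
vaddr = 53 = 0b0110101
Split: l1_idx=1, l2_idx=2, offset=5
L1[1] = 2
L2[2][2] = 59
paddr = 59 * 8 + 5 = 477

Answer: 477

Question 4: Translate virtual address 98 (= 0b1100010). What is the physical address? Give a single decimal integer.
vaddr = 98 = 0b1100010
Split: l1_idx=3, l2_idx=0, offset=2
L1[3] = 1
L2[1][0] = 98
paddr = 98 * 8 + 2 = 786

Answer: 786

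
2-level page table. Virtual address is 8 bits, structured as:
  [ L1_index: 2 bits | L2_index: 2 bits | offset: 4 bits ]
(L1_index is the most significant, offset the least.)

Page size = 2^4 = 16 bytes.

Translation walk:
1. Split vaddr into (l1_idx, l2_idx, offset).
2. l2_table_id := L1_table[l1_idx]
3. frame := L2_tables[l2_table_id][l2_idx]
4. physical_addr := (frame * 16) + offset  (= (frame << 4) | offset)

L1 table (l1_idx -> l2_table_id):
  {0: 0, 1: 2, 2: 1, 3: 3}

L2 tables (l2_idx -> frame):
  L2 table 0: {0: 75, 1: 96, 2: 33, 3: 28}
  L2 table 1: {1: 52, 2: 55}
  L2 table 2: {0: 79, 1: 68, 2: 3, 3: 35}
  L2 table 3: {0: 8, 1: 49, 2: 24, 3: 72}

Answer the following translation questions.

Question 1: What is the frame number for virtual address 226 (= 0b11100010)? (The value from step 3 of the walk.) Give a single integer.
vaddr = 226: l1_idx=3, l2_idx=2
L1[3] = 3; L2[3][2] = 24

Answer: 24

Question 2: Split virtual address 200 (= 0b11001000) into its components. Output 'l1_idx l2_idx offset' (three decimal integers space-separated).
Answer: 3 0 8

Derivation:
vaddr = 200 = 0b11001000
  top 2 bits -> l1_idx = 3
  next 2 bits -> l2_idx = 0
  bottom 4 bits -> offset = 8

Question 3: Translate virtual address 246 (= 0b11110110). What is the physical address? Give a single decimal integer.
Answer: 1158

Derivation:
vaddr = 246 = 0b11110110
Split: l1_idx=3, l2_idx=3, offset=6
L1[3] = 3
L2[3][3] = 72
paddr = 72 * 16 + 6 = 1158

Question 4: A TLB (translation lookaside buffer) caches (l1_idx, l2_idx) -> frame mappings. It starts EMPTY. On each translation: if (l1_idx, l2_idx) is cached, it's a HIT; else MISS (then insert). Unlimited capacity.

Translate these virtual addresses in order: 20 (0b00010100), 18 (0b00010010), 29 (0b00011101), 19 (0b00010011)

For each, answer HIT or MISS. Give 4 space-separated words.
vaddr=20: (0,1) not in TLB -> MISS, insert
vaddr=18: (0,1) in TLB -> HIT
vaddr=29: (0,1) in TLB -> HIT
vaddr=19: (0,1) in TLB -> HIT

Answer: MISS HIT HIT HIT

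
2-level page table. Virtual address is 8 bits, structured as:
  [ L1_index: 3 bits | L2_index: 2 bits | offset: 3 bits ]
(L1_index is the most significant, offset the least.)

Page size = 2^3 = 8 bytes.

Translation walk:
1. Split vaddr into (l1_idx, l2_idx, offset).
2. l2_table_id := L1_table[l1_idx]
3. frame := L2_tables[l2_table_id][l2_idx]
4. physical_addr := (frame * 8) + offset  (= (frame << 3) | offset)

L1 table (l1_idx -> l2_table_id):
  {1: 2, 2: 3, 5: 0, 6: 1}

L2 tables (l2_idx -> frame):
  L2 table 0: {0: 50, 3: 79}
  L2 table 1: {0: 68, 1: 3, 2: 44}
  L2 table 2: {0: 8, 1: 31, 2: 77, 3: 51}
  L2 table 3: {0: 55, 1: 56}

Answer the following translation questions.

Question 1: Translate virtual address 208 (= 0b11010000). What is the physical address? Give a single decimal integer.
Answer: 352

Derivation:
vaddr = 208 = 0b11010000
Split: l1_idx=6, l2_idx=2, offset=0
L1[6] = 1
L2[1][2] = 44
paddr = 44 * 8 + 0 = 352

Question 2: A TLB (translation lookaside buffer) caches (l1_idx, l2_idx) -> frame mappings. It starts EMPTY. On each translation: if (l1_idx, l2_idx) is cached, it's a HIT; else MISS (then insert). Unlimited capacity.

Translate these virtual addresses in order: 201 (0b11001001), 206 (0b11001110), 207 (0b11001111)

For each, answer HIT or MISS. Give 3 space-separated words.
vaddr=201: (6,1) not in TLB -> MISS, insert
vaddr=206: (6,1) in TLB -> HIT
vaddr=207: (6,1) in TLB -> HIT

Answer: MISS HIT HIT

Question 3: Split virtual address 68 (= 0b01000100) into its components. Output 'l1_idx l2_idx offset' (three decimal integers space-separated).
Answer: 2 0 4

Derivation:
vaddr = 68 = 0b01000100
  top 3 bits -> l1_idx = 2
  next 2 bits -> l2_idx = 0
  bottom 3 bits -> offset = 4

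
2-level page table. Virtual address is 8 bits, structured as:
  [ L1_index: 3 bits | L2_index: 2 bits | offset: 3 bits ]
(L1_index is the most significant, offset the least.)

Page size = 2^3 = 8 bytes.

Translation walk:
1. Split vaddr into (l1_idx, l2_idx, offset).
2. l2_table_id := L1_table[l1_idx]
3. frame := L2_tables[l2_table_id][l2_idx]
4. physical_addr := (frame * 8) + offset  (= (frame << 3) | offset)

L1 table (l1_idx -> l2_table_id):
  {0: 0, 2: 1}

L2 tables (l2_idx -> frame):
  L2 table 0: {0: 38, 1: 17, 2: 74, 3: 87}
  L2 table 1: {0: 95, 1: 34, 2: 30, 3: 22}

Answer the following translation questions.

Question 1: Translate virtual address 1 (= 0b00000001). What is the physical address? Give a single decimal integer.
Answer: 305

Derivation:
vaddr = 1 = 0b00000001
Split: l1_idx=0, l2_idx=0, offset=1
L1[0] = 0
L2[0][0] = 38
paddr = 38 * 8 + 1 = 305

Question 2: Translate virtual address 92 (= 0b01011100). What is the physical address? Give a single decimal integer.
Answer: 180

Derivation:
vaddr = 92 = 0b01011100
Split: l1_idx=2, l2_idx=3, offset=4
L1[2] = 1
L2[1][3] = 22
paddr = 22 * 8 + 4 = 180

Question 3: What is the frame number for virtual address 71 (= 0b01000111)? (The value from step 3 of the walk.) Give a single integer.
Answer: 95

Derivation:
vaddr = 71: l1_idx=2, l2_idx=0
L1[2] = 1; L2[1][0] = 95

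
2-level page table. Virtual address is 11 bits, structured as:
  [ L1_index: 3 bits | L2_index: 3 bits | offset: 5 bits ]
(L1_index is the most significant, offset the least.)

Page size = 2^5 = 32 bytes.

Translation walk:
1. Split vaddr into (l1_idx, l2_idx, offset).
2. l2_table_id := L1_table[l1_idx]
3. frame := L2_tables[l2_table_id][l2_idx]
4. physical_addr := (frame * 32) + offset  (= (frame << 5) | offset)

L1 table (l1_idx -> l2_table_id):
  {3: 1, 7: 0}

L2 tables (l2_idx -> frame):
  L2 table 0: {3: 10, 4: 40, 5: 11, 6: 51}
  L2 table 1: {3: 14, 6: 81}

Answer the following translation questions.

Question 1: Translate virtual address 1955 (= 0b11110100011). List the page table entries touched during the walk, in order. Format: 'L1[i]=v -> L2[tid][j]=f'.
Answer: L1[7]=0 -> L2[0][5]=11

Derivation:
vaddr = 1955 = 0b11110100011
Split: l1_idx=7, l2_idx=5, offset=3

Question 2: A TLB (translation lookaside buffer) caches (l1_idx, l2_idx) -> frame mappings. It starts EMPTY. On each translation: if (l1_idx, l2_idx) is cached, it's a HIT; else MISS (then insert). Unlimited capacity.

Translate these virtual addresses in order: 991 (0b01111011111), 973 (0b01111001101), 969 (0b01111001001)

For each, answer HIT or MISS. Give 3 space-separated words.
vaddr=991: (3,6) not in TLB -> MISS, insert
vaddr=973: (3,6) in TLB -> HIT
vaddr=969: (3,6) in TLB -> HIT

Answer: MISS HIT HIT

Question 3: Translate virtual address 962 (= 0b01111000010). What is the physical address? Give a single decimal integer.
vaddr = 962 = 0b01111000010
Split: l1_idx=3, l2_idx=6, offset=2
L1[3] = 1
L2[1][6] = 81
paddr = 81 * 32 + 2 = 2594

Answer: 2594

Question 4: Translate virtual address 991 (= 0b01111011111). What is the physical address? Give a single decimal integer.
Answer: 2623

Derivation:
vaddr = 991 = 0b01111011111
Split: l1_idx=3, l2_idx=6, offset=31
L1[3] = 1
L2[1][6] = 81
paddr = 81 * 32 + 31 = 2623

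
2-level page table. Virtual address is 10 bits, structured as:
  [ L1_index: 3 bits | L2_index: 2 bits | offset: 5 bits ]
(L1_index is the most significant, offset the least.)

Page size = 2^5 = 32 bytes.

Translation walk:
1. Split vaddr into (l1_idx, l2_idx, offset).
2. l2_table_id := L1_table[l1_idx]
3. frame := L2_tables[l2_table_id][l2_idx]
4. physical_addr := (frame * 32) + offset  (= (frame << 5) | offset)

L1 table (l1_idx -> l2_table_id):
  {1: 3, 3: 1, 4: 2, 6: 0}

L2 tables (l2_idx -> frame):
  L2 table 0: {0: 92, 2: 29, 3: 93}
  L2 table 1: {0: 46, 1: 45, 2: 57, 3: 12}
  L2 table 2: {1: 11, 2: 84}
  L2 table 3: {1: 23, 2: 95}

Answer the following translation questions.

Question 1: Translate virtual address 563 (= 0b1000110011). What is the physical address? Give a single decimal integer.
Answer: 371

Derivation:
vaddr = 563 = 0b1000110011
Split: l1_idx=4, l2_idx=1, offset=19
L1[4] = 2
L2[2][1] = 11
paddr = 11 * 32 + 19 = 371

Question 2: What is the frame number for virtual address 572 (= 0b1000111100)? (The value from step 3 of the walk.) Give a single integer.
Answer: 11

Derivation:
vaddr = 572: l1_idx=4, l2_idx=1
L1[4] = 2; L2[2][1] = 11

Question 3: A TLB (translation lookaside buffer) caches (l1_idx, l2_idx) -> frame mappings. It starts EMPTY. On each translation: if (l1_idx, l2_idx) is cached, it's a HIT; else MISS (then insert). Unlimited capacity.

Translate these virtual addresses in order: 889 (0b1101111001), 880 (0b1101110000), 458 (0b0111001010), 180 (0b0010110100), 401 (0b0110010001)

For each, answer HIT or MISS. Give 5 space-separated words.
Answer: MISS HIT MISS MISS MISS

Derivation:
vaddr=889: (6,3) not in TLB -> MISS, insert
vaddr=880: (6,3) in TLB -> HIT
vaddr=458: (3,2) not in TLB -> MISS, insert
vaddr=180: (1,1) not in TLB -> MISS, insert
vaddr=401: (3,0) not in TLB -> MISS, insert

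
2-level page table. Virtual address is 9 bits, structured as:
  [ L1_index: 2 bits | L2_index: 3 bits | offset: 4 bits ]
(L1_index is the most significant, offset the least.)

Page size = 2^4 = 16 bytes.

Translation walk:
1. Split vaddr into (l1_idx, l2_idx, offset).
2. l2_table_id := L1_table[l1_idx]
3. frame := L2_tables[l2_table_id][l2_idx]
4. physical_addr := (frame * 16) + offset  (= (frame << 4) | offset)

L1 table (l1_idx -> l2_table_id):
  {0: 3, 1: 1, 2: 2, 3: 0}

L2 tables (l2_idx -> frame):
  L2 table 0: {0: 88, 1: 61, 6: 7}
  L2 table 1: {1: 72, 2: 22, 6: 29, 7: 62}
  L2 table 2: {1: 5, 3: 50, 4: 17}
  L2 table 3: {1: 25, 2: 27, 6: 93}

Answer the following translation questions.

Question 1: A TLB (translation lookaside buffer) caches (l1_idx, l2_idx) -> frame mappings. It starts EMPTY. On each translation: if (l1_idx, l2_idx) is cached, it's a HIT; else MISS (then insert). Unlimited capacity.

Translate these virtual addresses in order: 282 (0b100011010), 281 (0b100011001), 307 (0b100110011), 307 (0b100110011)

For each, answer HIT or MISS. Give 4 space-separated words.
Answer: MISS HIT MISS HIT

Derivation:
vaddr=282: (2,1) not in TLB -> MISS, insert
vaddr=281: (2,1) in TLB -> HIT
vaddr=307: (2,3) not in TLB -> MISS, insert
vaddr=307: (2,3) in TLB -> HIT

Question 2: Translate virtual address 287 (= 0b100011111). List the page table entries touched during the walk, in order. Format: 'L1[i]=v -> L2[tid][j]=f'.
Answer: L1[2]=2 -> L2[2][1]=5

Derivation:
vaddr = 287 = 0b100011111
Split: l1_idx=2, l2_idx=1, offset=15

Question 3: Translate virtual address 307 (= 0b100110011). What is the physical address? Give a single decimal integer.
Answer: 803

Derivation:
vaddr = 307 = 0b100110011
Split: l1_idx=2, l2_idx=3, offset=3
L1[2] = 2
L2[2][3] = 50
paddr = 50 * 16 + 3 = 803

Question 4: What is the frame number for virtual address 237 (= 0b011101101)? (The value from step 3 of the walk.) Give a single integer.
vaddr = 237: l1_idx=1, l2_idx=6
L1[1] = 1; L2[1][6] = 29

Answer: 29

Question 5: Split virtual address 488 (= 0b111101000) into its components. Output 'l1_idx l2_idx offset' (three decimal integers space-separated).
Answer: 3 6 8

Derivation:
vaddr = 488 = 0b111101000
  top 2 bits -> l1_idx = 3
  next 3 bits -> l2_idx = 6
  bottom 4 bits -> offset = 8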